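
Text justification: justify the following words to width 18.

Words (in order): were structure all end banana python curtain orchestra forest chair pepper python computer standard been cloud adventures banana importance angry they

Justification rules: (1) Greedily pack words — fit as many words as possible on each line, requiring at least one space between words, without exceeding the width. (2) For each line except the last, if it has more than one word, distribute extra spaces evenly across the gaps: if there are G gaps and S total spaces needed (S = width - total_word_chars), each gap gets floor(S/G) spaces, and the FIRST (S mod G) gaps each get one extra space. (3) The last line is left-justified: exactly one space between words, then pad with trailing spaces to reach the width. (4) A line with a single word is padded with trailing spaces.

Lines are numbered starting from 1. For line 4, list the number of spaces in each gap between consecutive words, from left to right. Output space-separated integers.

Line 1: ['were', 'structure', 'all'] (min_width=18, slack=0)
Line 2: ['end', 'banana', 'python'] (min_width=17, slack=1)
Line 3: ['curtain', 'orchestra'] (min_width=17, slack=1)
Line 4: ['forest', 'chair'] (min_width=12, slack=6)
Line 5: ['pepper', 'python'] (min_width=13, slack=5)
Line 6: ['computer', 'standard'] (min_width=17, slack=1)
Line 7: ['been', 'cloud'] (min_width=10, slack=8)
Line 8: ['adventures', 'banana'] (min_width=17, slack=1)
Line 9: ['importance', 'angry'] (min_width=16, slack=2)
Line 10: ['they'] (min_width=4, slack=14)

Answer: 7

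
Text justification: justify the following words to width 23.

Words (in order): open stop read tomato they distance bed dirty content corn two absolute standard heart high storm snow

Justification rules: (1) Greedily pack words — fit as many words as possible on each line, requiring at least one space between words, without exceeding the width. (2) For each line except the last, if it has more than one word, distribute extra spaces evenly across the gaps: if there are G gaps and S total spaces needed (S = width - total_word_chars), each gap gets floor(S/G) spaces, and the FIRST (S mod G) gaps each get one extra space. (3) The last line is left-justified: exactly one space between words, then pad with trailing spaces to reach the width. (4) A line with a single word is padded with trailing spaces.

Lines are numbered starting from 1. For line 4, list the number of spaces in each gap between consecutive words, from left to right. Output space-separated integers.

Line 1: ['open', 'stop', 'read', 'tomato'] (min_width=21, slack=2)
Line 2: ['they', 'distance', 'bed', 'dirty'] (min_width=23, slack=0)
Line 3: ['content', 'corn', 'two'] (min_width=16, slack=7)
Line 4: ['absolute', 'standard', 'heart'] (min_width=23, slack=0)
Line 5: ['high', 'storm', 'snow'] (min_width=15, slack=8)

Answer: 1 1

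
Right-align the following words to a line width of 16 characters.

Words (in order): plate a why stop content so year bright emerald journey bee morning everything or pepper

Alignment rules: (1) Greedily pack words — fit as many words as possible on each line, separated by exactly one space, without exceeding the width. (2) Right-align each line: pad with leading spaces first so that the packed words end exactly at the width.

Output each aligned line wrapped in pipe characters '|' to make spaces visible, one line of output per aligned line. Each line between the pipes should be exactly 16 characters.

Line 1: ['plate', 'a', 'why', 'stop'] (min_width=16, slack=0)
Line 2: ['content', 'so', 'year'] (min_width=15, slack=1)
Line 3: ['bright', 'emerald'] (min_width=14, slack=2)
Line 4: ['journey', 'bee'] (min_width=11, slack=5)
Line 5: ['morning'] (min_width=7, slack=9)
Line 6: ['everything', 'or'] (min_width=13, slack=3)
Line 7: ['pepper'] (min_width=6, slack=10)

Answer: |plate a why stop|
| content so year|
|  bright emerald|
|     journey bee|
|         morning|
|   everything or|
|          pepper|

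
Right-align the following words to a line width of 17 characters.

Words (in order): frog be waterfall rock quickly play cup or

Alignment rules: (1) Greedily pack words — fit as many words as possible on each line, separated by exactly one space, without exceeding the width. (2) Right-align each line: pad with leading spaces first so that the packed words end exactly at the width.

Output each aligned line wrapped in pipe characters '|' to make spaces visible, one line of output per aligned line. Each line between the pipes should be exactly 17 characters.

Answer: |frog be waterfall|
|rock quickly play|
|           cup or|

Derivation:
Line 1: ['frog', 'be', 'waterfall'] (min_width=17, slack=0)
Line 2: ['rock', 'quickly', 'play'] (min_width=17, slack=0)
Line 3: ['cup', 'or'] (min_width=6, slack=11)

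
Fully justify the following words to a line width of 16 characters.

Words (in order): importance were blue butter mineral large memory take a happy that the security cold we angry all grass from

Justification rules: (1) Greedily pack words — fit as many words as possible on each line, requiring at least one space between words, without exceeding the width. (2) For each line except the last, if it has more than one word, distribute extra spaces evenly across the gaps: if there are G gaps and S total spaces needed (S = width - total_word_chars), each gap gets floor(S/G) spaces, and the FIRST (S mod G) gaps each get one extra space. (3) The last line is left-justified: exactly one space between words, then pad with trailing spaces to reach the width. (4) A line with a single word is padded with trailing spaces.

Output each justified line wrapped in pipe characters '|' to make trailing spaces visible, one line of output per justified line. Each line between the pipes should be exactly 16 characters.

Line 1: ['importance', 'were'] (min_width=15, slack=1)
Line 2: ['blue', 'butter'] (min_width=11, slack=5)
Line 3: ['mineral', 'large'] (min_width=13, slack=3)
Line 4: ['memory', 'take', 'a'] (min_width=13, slack=3)
Line 5: ['happy', 'that', 'the'] (min_width=14, slack=2)
Line 6: ['security', 'cold', 'we'] (min_width=16, slack=0)
Line 7: ['angry', 'all', 'grass'] (min_width=15, slack=1)
Line 8: ['from'] (min_width=4, slack=12)

Answer: |importance  were|
|blue      butter|
|mineral    large|
|memory   take  a|
|happy  that  the|
|security cold we|
|angry  all grass|
|from            |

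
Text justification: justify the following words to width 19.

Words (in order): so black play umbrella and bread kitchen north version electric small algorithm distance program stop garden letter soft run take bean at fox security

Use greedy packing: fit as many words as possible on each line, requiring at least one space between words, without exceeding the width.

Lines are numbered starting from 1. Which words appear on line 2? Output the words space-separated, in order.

Line 1: ['so', 'black', 'play'] (min_width=13, slack=6)
Line 2: ['umbrella', 'and', 'bread'] (min_width=18, slack=1)
Line 3: ['kitchen', 'north'] (min_width=13, slack=6)
Line 4: ['version', 'electric'] (min_width=16, slack=3)
Line 5: ['small', 'algorithm'] (min_width=15, slack=4)
Line 6: ['distance', 'program'] (min_width=16, slack=3)
Line 7: ['stop', 'garden', 'letter'] (min_width=18, slack=1)
Line 8: ['soft', 'run', 'take', 'bean'] (min_width=18, slack=1)
Line 9: ['at', 'fox', 'security'] (min_width=15, slack=4)

Answer: umbrella and bread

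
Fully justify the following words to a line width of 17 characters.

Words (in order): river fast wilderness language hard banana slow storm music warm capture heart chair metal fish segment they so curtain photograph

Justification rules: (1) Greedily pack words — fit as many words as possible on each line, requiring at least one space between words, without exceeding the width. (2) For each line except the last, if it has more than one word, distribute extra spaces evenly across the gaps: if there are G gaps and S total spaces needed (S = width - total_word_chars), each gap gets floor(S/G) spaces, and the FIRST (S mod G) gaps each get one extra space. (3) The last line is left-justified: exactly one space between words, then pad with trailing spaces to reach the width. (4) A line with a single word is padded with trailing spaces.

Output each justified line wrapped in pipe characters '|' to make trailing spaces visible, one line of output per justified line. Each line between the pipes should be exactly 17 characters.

Line 1: ['river', 'fast'] (min_width=10, slack=7)
Line 2: ['wilderness'] (min_width=10, slack=7)
Line 3: ['language', 'hard'] (min_width=13, slack=4)
Line 4: ['banana', 'slow', 'storm'] (min_width=17, slack=0)
Line 5: ['music', 'warm'] (min_width=10, slack=7)
Line 6: ['capture', 'heart'] (min_width=13, slack=4)
Line 7: ['chair', 'metal', 'fish'] (min_width=16, slack=1)
Line 8: ['segment', 'they', 'so'] (min_width=15, slack=2)
Line 9: ['curtain'] (min_width=7, slack=10)
Line 10: ['photograph'] (min_width=10, slack=7)

Answer: |river        fast|
|wilderness       |
|language     hard|
|banana slow storm|
|music        warm|
|capture     heart|
|chair  metal fish|
|segment  they  so|
|curtain          |
|photograph       |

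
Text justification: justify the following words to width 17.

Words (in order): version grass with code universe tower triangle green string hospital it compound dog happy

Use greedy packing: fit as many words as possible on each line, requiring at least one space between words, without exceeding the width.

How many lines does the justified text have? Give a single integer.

Line 1: ['version', 'grass'] (min_width=13, slack=4)
Line 2: ['with', 'code'] (min_width=9, slack=8)
Line 3: ['universe', 'tower'] (min_width=14, slack=3)
Line 4: ['triangle', 'green'] (min_width=14, slack=3)
Line 5: ['string', 'hospital'] (min_width=15, slack=2)
Line 6: ['it', 'compound', 'dog'] (min_width=15, slack=2)
Line 7: ['happy'] (min_width=5, slack=12)
Total lines: 7

Answer: 7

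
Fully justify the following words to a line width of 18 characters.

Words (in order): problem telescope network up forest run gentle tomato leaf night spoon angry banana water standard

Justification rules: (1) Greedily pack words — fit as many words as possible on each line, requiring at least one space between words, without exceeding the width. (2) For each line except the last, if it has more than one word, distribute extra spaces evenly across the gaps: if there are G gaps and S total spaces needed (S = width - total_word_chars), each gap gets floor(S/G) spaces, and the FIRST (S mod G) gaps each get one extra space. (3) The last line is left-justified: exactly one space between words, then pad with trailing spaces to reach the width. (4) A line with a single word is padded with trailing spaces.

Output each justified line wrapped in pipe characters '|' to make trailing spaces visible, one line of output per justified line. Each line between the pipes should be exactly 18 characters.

Line 1: ['problem', 'telescope'] (min_width=17, slack=1)
Line 2: ['network', 'up', 'forest'] (min_width=17, slack=1)
Line 3: ['run', 'gentle', 'tomato'] (min_width=17, slack=1)
Line 4: ['leaf', 'night', 'spoon'] (min_width=16, slack=2)
Line 5: ['angry', 'banana', 'water'] (min_width=18, slack=0)
Line 6: ['standard'] (min_width=8, slack=10)

Answer: |problem  telescope|
|network  up forest|
|run  gentle tomato|
|leaf  night  spoon|
|angry banana water|
|standard          |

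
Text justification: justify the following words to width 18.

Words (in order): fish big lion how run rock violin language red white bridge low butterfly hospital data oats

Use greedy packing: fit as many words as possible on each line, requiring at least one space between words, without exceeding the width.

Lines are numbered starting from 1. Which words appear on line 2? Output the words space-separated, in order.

Answer: run rock violin

Derivation:
Line 1: ['fish', 'big', 'lion', 'how'] (min_width=17, slack=1)
Line 2: ['run', 'rock', 'violin'] (min_width=15, slack=3)
Line 3: ['language', 'red', 'white'] (min_width=18, slack=0)
Line 4: ['bridge', 'low'] (min_width=10, slack=8)
Line 5: ['butterfly', 'hospital'] (min_width=18, slack=0)
Line 6: ['data', 'oats'] (min_width=9, slack=9)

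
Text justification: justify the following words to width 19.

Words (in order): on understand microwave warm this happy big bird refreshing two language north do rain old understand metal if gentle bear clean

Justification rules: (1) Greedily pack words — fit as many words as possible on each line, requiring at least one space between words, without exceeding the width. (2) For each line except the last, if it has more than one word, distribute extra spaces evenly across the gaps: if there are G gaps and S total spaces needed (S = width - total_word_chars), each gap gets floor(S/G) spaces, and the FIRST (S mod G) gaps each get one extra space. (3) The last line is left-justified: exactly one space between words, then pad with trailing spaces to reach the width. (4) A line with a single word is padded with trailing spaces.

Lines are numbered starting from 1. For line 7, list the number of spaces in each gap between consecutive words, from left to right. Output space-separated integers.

Line 1: ['on', 'understand'] (min_width=13, slack=6)
Line 2: ['microwave', 'warm', 'this'] (min_width=19, slack=0)
Line 3: ['happy', 'big', 'bird'] (min_width=14, slack=5)
Line 4: ['refreshing', 'two'] (min_width=14, slack=5)
Line 5: ['language', 'north', 'do'] (min_width=17, slack=2)
Line 6: ['rain', 'old', 'understand'] (min_width=19, slack=0)
Line 7: ['metal', 'if', 'gentle'] (min_width=15, slack=4)
Line 8: ['bear', 'clean'] (min_width=10, slack=9)

Answer: 3 3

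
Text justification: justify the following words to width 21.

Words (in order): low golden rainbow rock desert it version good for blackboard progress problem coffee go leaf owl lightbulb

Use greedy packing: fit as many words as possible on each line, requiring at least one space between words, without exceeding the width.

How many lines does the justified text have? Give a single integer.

Answer: 6

Derivation:
Line 1: ['low', 'golden', 'rainbow'] (min_width=18, slack=3)
Line 2: ['rock', 'desert', 'it'] (min_width=14, slack=7)
Line 3: ['version', 'good', 'for'] (min_width=16, slack=5)
Line 4: ['blackboard', 'progress'] (min_width=19, slack=2)
Line 5: ['problem', 'coffee', 'go'] (min_width=17, slack=4)
Line 6: ['leaf', 'owl', 'lightbulb'] (min_width=18, slack=3)
Total lines: 6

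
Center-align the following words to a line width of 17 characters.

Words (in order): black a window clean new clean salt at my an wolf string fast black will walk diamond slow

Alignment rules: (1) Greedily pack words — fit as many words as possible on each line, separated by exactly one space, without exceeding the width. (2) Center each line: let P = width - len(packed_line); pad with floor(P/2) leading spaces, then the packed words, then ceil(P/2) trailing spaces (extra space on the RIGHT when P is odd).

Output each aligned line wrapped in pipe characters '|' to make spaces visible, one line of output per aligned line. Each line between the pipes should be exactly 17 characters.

Answer: | black a window  |
| clean new clean |
|  salt at my an  |
|wolf string fast |
| black will walk |
|  diamond slow   |

Derivation:
Line 1: ['black', 'a', 'window'] (min_width=14, slack=3)
Line 2: ['clean', 'new', 'clean'] (min_width=15, slack=2)
Line 3: ['salt', 'at', 'my', 'an'] (min_width=13, slack=4)
Line 4: ['wolf', 'string', 'fast'] (min_width=16, slack=1)
Line 5: ['black', 'will', 'walk'] (min_width=15, slack=2)
Line 6: ['diamond', 'slow'] (min_width=12, slack=5)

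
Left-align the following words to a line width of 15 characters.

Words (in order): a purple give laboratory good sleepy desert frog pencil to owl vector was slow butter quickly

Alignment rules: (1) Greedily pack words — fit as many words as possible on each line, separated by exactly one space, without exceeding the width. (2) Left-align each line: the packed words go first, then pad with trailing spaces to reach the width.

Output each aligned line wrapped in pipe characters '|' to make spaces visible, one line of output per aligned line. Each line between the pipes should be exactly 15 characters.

Line 1: ['a', 'purple', 'give'] (min_width=13, slack=2)
Line 2: ['laboratory', 'good'] (min_width=15, slack=0)
Line 3: ['sleepy', 'desert'] (min_width=13, slack=2)
Line 4: ['frog', 'pencil', 'to'] (min_width=14, slack=1)
Line 5: ['owl', 'vector', 'was'] (min_width=14, slack=1)
Line 6: ['slow', 'butter'] (min_width=11, slack=4)
Line 7: ['quickly'] (min_width=7, slack=8)

Answer: |a purple give  |
|laboratory good|
|sleepy desert  |
|frog pencil to |
|owl vector was |
|slow butter    |
|quickly        |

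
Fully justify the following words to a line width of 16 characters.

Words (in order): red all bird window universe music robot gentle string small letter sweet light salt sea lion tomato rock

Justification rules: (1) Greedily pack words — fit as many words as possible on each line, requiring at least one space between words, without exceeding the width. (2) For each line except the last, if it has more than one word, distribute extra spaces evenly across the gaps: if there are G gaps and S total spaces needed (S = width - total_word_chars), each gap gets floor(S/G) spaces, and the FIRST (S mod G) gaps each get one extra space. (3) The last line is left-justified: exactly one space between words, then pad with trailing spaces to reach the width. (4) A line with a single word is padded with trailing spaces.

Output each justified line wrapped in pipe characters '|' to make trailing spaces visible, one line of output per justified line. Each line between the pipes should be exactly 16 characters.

Line 1: ['red', 'all', 'bird'] (min_width=12, slack=4)
Line 2: ['window', 'universe'] (min_width=15, slack=1)
Line 3: ['music', 'robot'] (min_width=11, slack=5)
Line 4: ['gentle', 'string'] (min_width=13, slack=3)
Line 5: ['small', 'letter'] (min_width=12, slack=4)
Line 6: ['sweet', 'light', 'salt'] (min_width=16, slack=0)
Line 7: ['sea', 'lion', 'tomato'] (min_width=15, slack=1)
Line 8: ['rock'] (min_width=4, slack=12)

Answer: |red   all   bird|
|window  universe|
|music      robot|
|gentle    string|
|small     letter|
|sweet light salt|
|sea  lion tomato|
|rock            |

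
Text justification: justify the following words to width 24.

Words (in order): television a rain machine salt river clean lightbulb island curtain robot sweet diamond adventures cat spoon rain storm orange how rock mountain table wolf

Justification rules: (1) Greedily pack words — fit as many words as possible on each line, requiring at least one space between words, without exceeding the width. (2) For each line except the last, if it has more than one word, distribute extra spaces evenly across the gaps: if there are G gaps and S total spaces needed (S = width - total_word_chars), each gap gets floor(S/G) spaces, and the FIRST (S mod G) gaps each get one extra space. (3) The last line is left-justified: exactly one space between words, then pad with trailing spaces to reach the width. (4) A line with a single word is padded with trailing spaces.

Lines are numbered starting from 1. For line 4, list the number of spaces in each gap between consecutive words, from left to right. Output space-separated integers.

Answer: 4 3

Derivation:
Line 1: ['television', 'a', 'rain'] (min_width=17, slack=7)
Line 2: ['machine', 'salt', 'river', 'clean'] (min_width=24, slack=0)
Line 3: ['lightbulb', 'island', 'curtain'] (min_width=24, slack=0)
Line 4: ['robot', 'sweet', 'diamond'] (min_width=19, slack=5)
Line 5: ['adventures', 'cat', 'spoon'] (min_width=20, slack=4)
Line 6: ['rain', 'storm', 'orange', 'how'] (min_width=21, slack=3)
Line 7: ['rock', 'mountain', 'table', 'wolf'] (min_width=24, slack=0)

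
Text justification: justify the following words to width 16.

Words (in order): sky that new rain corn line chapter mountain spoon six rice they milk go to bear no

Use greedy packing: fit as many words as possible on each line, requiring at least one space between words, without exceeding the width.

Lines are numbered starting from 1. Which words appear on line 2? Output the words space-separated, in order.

Line 1: ['sky', 'that', 'new'] (min_width=12, slack=4)
Line 2: ['rain', 'corn', 'line'] (min_width=14, slack=2)
Line 3: ['chapter', 'mountain'] (min_width=16, slack=0)
Line 4: ['spoon', 'six', 'rice'] (min_width=14, slack=2)
Line 5: ['they', 'milk', 'go', 'to'] (min_width=15, slack=1)
Line 6: ['bear', 'no'] (min_width=7, slack=9)

Answer: rain corn line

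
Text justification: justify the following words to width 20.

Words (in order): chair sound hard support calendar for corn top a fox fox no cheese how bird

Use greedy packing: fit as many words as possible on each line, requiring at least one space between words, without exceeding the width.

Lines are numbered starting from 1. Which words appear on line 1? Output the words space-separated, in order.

Answer: chair sound hard

Derivation:
Line 1: ['chair', 'sound', 'hard'] (min_width=16, slack=4)
Line 2: ['support', 'calendar', 'for'] (min_width=20, slack=0)
Line 3: ['corn', 'top', 'a', 'fox', 'fox'] (min_width=18, slack=2)
Line 4: ['no', 'cheese', 'how', 'bird'] (min_width=18, slack=2)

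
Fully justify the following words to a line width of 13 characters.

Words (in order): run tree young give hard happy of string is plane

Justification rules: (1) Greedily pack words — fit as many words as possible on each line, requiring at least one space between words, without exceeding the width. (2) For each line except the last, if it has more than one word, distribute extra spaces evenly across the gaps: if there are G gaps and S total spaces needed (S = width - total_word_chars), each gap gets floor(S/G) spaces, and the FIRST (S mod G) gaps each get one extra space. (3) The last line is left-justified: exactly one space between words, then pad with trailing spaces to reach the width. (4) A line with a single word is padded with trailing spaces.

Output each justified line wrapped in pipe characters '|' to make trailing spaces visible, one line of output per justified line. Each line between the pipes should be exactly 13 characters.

Line 1: ['run', 'tree'] (min_width=8, slack=5)
Line 2: ['young', 'give'] (min_width=10, slack=3)
Line 3: ['hard', 'happy', 'of'] (min_width=13, slack=0)
Line 4: ['string', 'is'] (min_width=9, slack=4)
Line 5: ['plane'] (min_width=5, slack=8)

Answer: |run      tree|
|young    give|
|hard happy of|
|string     is|
|plane        |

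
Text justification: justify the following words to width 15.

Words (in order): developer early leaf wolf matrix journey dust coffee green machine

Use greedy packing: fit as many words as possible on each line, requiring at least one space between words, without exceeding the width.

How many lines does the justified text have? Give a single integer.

Answer: 5

Derivation:
Line 1: ['developer', 'early'] (min_width=15, slack=0)
Line 2: ['leaf', 'wolf'] (min_width=9, slack=6)
Line 3: ['matrix', 'journey'] (min_width=14, slack=1)
Line 4: ['dust', 'coffee'] (min_width=11, slack=4)
Line 5: ['green', 'machine'] (min_width=13, slack=2)
Total lines: 5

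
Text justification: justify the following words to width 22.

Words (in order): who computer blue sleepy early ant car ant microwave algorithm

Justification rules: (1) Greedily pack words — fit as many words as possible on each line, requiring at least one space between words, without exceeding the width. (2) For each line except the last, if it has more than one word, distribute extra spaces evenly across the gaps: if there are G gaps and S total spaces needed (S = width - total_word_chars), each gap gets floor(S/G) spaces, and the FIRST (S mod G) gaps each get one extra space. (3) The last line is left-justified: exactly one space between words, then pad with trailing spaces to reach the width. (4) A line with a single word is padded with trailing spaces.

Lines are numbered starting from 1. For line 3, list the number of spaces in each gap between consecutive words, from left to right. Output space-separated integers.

Answer: 10

Derivation:
Line 1: ['who', 'computer', 'blue'] (min_width=17, slack=5)
Line 2: ['sleepy', 'early', 'ant', 'car'] (min_width=20, slack=2)
Line 3: ['ant', 'microwave'] (min_width=13, slack=9)
Line 4: ['algorithm'] (min_width=9, slack=13)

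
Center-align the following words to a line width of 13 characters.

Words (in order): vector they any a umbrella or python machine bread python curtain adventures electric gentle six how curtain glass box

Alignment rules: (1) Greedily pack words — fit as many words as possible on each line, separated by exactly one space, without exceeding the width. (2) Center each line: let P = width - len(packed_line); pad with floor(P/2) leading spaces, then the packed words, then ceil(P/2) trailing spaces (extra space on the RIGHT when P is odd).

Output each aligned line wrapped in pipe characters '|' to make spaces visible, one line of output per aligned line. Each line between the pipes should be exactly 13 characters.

Line 1: ['vector', 'they'] (min_width=11, slack=2)
Line 2: ['any', 'a'] (min_width=5, slack=8)
Line 3: ['umbrella', 'or'] (min_width=11, slack=2)
Line 4: ['python'] (min_width=6, slack=7)
Line 5: ['machine', 'bread'] (min_width=13, slack=0)
Line 6: ['python'] (min_width=6, slack=7)
Line 7: ['curtain'] (min_width=7, slack=6)
Line 8: ['adventures'] (min_width=10, slack=3)
Line 9: ['electric'] (min_width=8, slack=5)
Line 10: ['gentle', 'six'] (min_width=10, slack=3)
Line 11: ['how', 'curtain'] (min_width=11, slack=2)
Line 12: ['glass', 'box'] (min_width=9, slack=4)

Answer: | vector they |
|    any a    |
| umbrella or |
|   python    |
|machine bread|
|   python    |
|   curtain   |
| adventures  |
|  electric   |
| gentle six  |
| how curtain |
|  glass box  |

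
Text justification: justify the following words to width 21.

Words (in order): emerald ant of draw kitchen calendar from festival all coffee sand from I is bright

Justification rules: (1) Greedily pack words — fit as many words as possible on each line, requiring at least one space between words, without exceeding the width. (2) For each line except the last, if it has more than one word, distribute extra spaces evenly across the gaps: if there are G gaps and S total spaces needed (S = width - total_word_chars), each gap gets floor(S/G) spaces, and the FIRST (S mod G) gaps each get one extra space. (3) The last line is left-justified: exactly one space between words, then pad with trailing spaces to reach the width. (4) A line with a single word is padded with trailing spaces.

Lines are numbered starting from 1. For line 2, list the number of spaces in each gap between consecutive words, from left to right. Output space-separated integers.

Answer: 1 1

Derivation:
Line 1: ['emerald', 'ant', 'of', 'draw'] (min_width=19, slack=2)
Line 2: ['kitchen', 'calendar', 'from'] (min_width=21, slack=0)
Line 3: ['festival', 'all', 'coffee'] (min_width=19, slack=2)
Line 4: ['sand', 'from', 'I', 'is', 'bright'] (min_width=21, slack=0)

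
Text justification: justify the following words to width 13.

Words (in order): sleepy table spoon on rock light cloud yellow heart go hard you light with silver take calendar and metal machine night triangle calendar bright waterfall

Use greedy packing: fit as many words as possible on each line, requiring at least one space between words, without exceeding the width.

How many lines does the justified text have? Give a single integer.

Answer: 14

Derivation:
Line 1: ['sleepy', 'table'] (min_width=12, slack=1)
Line 2: ['spoon', 'on', 'rock'] (min_width=13, slack=0)
Line 3: ['light', 'cloud'] (min_width=11, slack=2)
Line 4: ['yellow', 'heart'] (min_width=12, slack=1)
Line 5: ['go', 'hard', 'you'] (min_width=11, slack=2)
Line 6: ['light', 'with'] (min_width=10, slack=3)
Line 7: ['silver', 'take'] (min_width=11, slack=2)
Line 8: ['calendar', 'and'] (min_width=12, slack=1)
Line 9: ['metal', 'machine'] (min_width=13, slack=0)
Line 10: ['night'] (min_width=5, slack=8)
Line 11: ['triangle'] (min_width=8, slack=5)
Line 12: ['calendar'] (min_width=8, slack=5)
Line 13: ['bright'] (min_width=6, slack=7)
Line 14: ['waterfall'] (min_width=9, slack=4)
Total lines: 14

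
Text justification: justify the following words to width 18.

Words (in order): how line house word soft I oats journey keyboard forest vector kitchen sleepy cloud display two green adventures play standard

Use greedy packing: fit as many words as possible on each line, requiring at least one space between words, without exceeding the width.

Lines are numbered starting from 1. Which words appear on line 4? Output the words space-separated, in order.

Answer: forest vector

Derivation:
Line 1: ['how', 'line', 'house'] (min_width=14, slack=4)
Line 2: ['word', 'soft', 'I', 'oats'] (min_width=16, slack=2)
Line 3: ['journey', 'keyboard'] (min_width=16, slack=2)
Line 4: ['forest', 'vector'] (min_width=13, slack=5)
Line 5: ['kitchen', 'sleepy'] (min_width=14, slack=4)
Line 6: ['cloud', 'display', 'two'] (min_width=17, slack=1)
Line 7: ['green', 'adventures'] (min_width=16, slack=2)
Line 8: ['play', 'standard'] (min_width=13, slack=5)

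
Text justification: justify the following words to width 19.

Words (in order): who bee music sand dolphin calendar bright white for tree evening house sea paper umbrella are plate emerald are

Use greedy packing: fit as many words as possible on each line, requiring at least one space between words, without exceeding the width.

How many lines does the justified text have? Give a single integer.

Answer: 7

Derivation:
Line 1: ['who', 'bee', 'music', 'sand'] (min_width=18, slack=1)
Line 2: ['dolphin', 'calendar'] (min_width=16, slack=3)
Line 3: ['bright', 'white', 'for'] (min_width=16, slack=3)
Line 4: ['tree', 'evening', 'house'] (min_width=18, slack=1)
Line 5: ['sea', 'paper', 'umbrella'] (min_width=18, slack=1)
Line 6: ['are', 'plate', 'emerald'] (min_width=17, slack=2)
Line 7: ['are'] (min_width=3, slack=16)
Total lines: 7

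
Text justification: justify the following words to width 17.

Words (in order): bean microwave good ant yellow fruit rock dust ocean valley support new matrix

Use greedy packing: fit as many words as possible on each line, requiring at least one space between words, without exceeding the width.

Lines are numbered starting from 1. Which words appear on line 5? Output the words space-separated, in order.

Answer: support new

Derivation:
Line 1: ['bean', 'microwave'] (min_width=14, slack=3)
Line 2: ['good', 'ant', 'yellow'] (min_width=15, slack=2)
Line 3: ['fruit', 'rock', 'dust'] (min_width=15, slack=2)
Line 4: ['ocean', 'valley'] (min_width=12, slack=5)
Line 5: ['support', 'new'] (min_width=11, slack=6)
Line 6: ['matrix'] (min_width=6, slack=11)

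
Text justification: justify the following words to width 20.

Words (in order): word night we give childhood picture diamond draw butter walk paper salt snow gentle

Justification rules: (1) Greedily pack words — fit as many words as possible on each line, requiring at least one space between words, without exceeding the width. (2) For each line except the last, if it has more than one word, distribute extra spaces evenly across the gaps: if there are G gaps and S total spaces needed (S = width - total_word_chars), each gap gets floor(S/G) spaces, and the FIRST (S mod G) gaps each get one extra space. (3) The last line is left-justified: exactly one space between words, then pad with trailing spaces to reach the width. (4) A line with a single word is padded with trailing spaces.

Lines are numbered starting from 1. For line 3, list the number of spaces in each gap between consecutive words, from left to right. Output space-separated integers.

Answer: 2 1

Derivation:
Line 1: ['word', 'night', 'we', 'give'] (min_width=18, slack=2)
Line 2: ['childhood', 'picture'] (min_width=17, slack=3)
Line 3: ['diamond', 'draw', 'butter'] (min_width=19, slack=1)
Line 4: ['walk', 'paper', 'salt', 'snow'] (min_width=20, slack=0)
Line 5: ['gentle'] (min_width=6, slack=14)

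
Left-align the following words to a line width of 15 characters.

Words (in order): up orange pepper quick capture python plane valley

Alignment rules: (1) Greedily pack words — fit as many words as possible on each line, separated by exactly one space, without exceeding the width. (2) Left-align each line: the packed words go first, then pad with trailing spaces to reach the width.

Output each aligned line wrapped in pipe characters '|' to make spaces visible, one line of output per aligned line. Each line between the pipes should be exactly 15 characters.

Answer: |up orange      |
|pepper quick   |
|capture python |
|plane valley   |

Derivation:
Line 1: ['up', 'orange'] (min_width=9, slack=6)
Line 2: ['pepper', 'quick'] (min_width=12, slack=3)
Line 3: ['capture', 'python'] (min_width=14, slack=1)
Line 4: ['plane', 'valley'] (min_width=12, slack=3)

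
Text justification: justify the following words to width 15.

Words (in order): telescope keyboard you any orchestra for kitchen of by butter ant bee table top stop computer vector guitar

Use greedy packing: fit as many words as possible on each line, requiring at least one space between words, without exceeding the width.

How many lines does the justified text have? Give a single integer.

Answer: 8

Derivation:
Line 1: ['telescope'] (min_width=9, slack=6)
Line 2: ['keyboard', 'you'] (min_width=12, slack=3)
Line 3: ['any', 'orchestra'] (min_width=13, slack=2)
Line 4: ['for', 'kitchen', 'of'] (min_width=14, slack=1)
Line 5: ['by', 'butter', 'ant'] (min_width=13, slack=2)
Line 6: ['bee', 'table', 'top'] (min_width=13, slack=2)
Line 7: ['stop', 'computer'] (min_width=13, slack=2)
Line 8: ['vector', 'guitar'] (min_width=13, slack=2)
Total lines: 8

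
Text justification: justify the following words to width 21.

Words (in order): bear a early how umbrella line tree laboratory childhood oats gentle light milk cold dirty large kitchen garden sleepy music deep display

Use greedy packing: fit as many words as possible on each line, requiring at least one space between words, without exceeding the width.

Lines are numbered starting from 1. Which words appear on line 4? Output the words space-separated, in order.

Answer: oats gentle light

Derivation:
Line 1: ['bear', 'a', 'early', 'how'] (min_width=16, slack=5)
Line 2: ['umbrella', 'line', 'tree'] (min_width=18, slack=3)
Line 3: ['laboratory', 'childhood'] (min_width=20, slack=1)
Line 4: ['oats', 'gentle', 'light'] (min_width=17, slack=4)
Line 5: ['milk', 'cold', 'dirty', 'large'] (min_width=21, slack=0)
Line 6: ['kitchen', 'garden', 'sleepy'] (min_width=21, slack=0)
Line 7: ['music', 'deep', 'display'] (min_width=18, slack=3)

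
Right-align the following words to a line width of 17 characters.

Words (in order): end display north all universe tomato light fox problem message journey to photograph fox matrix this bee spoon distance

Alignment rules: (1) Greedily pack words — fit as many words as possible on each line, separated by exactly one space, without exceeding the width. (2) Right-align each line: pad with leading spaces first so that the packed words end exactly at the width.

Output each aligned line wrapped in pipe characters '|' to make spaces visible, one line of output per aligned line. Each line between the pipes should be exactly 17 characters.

Line 1: ['end', 'display', 'north'] (min_width=17, slack=0)
Line 2: ['all', 'universe'] (min_width=12, slack=5)
Line 3: ['tomato', 'light', 'fox'] (min_width=16, slack=1)
Line 4: ['problem', 'message'] (min_width=15, slack=2)
Line 5: ['journey', 'to'] (min_width=10, slack=7)
Line 6: ['photograph', 'fox'] (min_width=14, slack=3)
Line 7: ['matrix', 'this', 'bee'] (min_width=15, slack=2)
Line 8: ['spoon', 'distance'] (min_width=14, slack=3)

Answer: |end display north|
|     all universe|
| tomato light fox|
|  problem message|
|       journey to|
|   photograph fox|
|  matrix this bee|
|   spoon distance|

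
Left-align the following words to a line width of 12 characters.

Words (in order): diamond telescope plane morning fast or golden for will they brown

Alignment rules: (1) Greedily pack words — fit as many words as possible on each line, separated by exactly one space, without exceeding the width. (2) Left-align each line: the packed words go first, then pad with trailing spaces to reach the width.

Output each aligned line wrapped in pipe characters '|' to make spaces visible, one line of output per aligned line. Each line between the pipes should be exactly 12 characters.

Line 1: ['diamond'] (min_width=7, slack=5)
Line 2: ['telescope'] (min_width=9, slack=3)
Line 3: ['plane'] (min_width=5, slack=7)
Line 4: ['morning', 'fast'] (min_width=12, slack=0)
Line 5: ['or', 'golden'] (min_width=9, slack=3)
Line 6: ['for', 'will'] (min_width=8, slack=4)
Line 7: ['they', 'brown'] (min_width=10, slack=2)

Answer: |diamond     |
|telescope   |
|plane       |
|morning fast|
|or golden   |
|for will    |
|they brown  |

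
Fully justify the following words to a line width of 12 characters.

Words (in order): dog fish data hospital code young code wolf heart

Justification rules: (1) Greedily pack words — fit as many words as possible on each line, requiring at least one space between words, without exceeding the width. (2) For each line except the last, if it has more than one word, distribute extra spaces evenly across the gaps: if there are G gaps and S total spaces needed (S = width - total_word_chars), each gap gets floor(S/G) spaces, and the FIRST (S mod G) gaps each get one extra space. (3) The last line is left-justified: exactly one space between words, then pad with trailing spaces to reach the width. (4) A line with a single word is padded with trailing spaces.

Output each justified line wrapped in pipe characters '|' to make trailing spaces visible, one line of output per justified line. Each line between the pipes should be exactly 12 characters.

Line 1: ['dog', 'fish'] (min_width=8, slack=4)
Line 2: ['data'] (min_width=4, slack=8)
Line 3: ['hospital'] (min_width=8, slack=4)
Line 4: ['code', 'young'] (min_width=10, slack=2)
Line 5: ['code', 'wolf'] (min_width=9, slack=3)
Line 6: ['heart'] (min_width=5, slack=7)

Answer: |dog     fish|
|data        |
|hospital    |
|code   young|
|code    wolf|
|heart       |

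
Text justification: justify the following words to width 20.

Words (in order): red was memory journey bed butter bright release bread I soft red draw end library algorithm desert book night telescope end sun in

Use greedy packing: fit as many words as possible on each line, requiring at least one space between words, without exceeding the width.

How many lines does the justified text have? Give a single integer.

Answer: 7

Derivation:
Line 1: ['red', 'was', 'memory'] (min_width=14, slack=6)
Line 2: ['journey', 'bed', 'butter'] (min_width=18, slack=2)
Line 3: ['bright', 'release', 'bread'] (min_width=20, slack=0)
Line 4: ['I', 'soft', 'red', 'draw', 'end'] (min_width=19, slack=1)
Line 5: ['library', 'algorithm'] (min_width=17, slack=3)
Line 6: ['desert', 'book', 'night'] (min_width=17, slack=3)
Line 7: ['telescope', 'end', 'sun', 'in'] (min_width=20, slack=0)
Total lines: 7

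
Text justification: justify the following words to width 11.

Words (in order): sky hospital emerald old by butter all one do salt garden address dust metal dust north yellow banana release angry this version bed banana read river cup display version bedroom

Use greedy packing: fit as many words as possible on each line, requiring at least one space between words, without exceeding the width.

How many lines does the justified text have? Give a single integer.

Answer: 19

Derivation:
Line 1: ['sky'] (min_width=3, slack=8)
Line 2: ['hospital'] (min_width=8, slack=3)
Line 3: ['emerald', 'old'] (min_width=11, slack=0)
Line 4: ['by', 'butter'] (min_width=9, slack=2)
Line 5: ['all', 'one', 'do'] (min_width=10, slack=1)
Line 6: ['salt', 'garden'] (min_width=11, slack=0)
Line 7: ['address'] (min_width=7, slack=4)
Line 8: ['dust', 'metal'] (min_width=10, slack=1)
Line 9: ['dust', 'north'] (min_width=10, slack=1)
Line 10: ['yellow'] (min_width=6, slack=5)
Line 11: ['banana'] (min_width=6, slack=5)
Line 12: ['release'] (min_width=7, slack=4)
Line 13: ['angry', 'this'] (min_width=10, slack=1)
Line 14: ['version', 'bed'] (min_width=11, slack=0)
Line 15: ['banana', 'read'] (min_width=11, slack=0)
Line 16: ['river', 'cup'] (min_width=9, slack=2)
Line 17: ['display'] (min_width=7, slack=4)
Line 18: ['version'] (min_width=7, slack=4)
Line 19: ['bedroom'] (min_width=7, slack=4)
Total lines: 19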